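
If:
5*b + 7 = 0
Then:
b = -7/5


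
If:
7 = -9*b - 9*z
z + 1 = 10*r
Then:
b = -z - 7/9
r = z/10 + 1/10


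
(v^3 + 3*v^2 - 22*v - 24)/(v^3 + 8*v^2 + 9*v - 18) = (v^2 - 3*v - 4)/(v^2 + 2*v - 3)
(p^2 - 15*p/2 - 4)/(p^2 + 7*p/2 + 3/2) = (p - 8)/(p + 3)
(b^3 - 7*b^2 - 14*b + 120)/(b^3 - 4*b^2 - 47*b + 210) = (b + 4)/(b + 7)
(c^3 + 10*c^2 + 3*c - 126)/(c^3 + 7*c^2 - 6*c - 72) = (c + 7)/(c + 4)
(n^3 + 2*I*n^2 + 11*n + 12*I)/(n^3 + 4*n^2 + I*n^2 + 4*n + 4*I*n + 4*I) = (n^2 + I*n + 12)/(n^2 + 4*n + 4)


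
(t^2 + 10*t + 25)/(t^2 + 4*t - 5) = (t + 5)/(t - 1)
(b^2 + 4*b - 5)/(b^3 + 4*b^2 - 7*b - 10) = (b - 1)/(b^2 - b - 2)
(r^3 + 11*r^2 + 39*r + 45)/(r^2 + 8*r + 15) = r + 3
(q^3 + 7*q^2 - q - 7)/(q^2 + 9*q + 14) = (q^2 - 1)/(q + 2)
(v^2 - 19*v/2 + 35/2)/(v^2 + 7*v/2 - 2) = (2*v^2 - 19*v + 35)/(2*v^2 + 7*v - 4)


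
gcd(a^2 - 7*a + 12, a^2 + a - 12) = a - 3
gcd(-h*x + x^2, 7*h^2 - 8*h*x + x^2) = -h + x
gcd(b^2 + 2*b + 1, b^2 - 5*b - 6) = b + 1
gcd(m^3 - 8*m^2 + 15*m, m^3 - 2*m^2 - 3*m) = m^2 - 3*m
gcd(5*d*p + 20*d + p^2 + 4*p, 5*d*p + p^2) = 5*d + p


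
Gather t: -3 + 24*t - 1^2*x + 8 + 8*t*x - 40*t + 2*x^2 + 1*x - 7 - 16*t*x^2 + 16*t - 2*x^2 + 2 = t*(-16*x^2 + 8*x)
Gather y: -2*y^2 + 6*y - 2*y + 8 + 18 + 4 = -2*y^2 + 4*y + 30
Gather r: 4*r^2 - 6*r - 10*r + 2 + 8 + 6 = 4*r^2 - 16*r + 16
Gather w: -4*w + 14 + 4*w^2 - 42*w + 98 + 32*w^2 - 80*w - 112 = 36*w^2 - 126*w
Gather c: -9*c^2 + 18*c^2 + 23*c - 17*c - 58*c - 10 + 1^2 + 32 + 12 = 9*c^2 - 52*c + 35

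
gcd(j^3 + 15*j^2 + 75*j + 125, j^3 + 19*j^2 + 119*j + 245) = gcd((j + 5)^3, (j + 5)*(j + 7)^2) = j + 5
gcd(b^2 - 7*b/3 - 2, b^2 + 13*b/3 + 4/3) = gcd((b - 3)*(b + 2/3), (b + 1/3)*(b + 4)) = 1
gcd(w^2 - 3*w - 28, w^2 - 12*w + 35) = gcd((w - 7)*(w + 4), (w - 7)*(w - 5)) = w - 7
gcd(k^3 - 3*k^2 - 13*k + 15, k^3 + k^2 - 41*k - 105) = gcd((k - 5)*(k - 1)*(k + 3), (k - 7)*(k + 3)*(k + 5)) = k + 3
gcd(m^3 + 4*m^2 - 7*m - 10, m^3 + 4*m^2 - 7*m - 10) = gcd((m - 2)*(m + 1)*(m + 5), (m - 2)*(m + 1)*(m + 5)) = m^3 + 4*m^2 - 7*m - 10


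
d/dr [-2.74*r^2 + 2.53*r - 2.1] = 2.53 - 5.48*r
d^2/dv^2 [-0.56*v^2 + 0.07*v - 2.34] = -1.12000000000000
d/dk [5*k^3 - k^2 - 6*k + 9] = 15*k^2 - 2*k - 6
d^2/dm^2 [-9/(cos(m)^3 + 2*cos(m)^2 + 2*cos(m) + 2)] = -(9*(11*cos(m) + 16*cos(2*m) + 9*cos(3*m))*(cos(m)^3 + 2*cos(m)^2 + 2*cos(m) + 2)/4 + 18*(3*cos(m)^2 + 4*cos(m) + 2)^2*sin(m)^2)/(cos(m)^3 + 2*cos(m)^2 + 2*cos(m) + 2)^3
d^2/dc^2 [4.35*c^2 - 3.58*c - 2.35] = 8.70000000000000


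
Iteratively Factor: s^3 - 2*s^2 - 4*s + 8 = (s - 2)*(s^2 - 4) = (s - 2)^2*(s + 2)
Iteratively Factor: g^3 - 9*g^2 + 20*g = (g - 4)*(g^2 - 5*g) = (g - 5)*(g - 4)*(g)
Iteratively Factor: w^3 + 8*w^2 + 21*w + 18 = (w + 3)*(w^2 + 5*w + 6) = (w + 3)^2*(w + 2)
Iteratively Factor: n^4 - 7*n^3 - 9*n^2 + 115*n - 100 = (n - 1)*(n^3 - 6*n^2 - 15*n + 100) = (n - 5)*(n - 1)*(n^2 - n - 20) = (n - 5)^2*(n - 1)*(n + 4)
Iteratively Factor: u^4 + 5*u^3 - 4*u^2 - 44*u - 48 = (u + 2)*(u^3 + 3*u^2 - 10*u - 24) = (u + 2)*(u + 4)*(u^2 - u - 6) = (u - 3)*(u + 2)*(u + 4)*(u + 2)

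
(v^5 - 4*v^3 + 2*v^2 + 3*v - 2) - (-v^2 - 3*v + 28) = v^5 - 4*v^3 + 3*v^2 + 6*v - 30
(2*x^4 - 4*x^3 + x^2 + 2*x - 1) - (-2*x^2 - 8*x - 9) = 2*x^4 - 4*x^3 + 3*x^2 + 10*x + 8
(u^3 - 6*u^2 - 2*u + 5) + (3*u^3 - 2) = 4*u^3 - 6*u^2 - 2*u + 3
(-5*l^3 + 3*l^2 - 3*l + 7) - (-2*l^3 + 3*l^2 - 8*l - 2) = -3*l^3 + 5*l + 9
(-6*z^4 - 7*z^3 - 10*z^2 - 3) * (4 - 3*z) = 18*z^5 - 3*z^4 + 2*z^3 - 40*z^2 + 9*z - 12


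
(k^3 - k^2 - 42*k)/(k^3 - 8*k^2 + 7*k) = (k + 6)/(k - 1)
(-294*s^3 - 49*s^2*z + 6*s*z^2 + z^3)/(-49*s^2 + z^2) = 6*s + z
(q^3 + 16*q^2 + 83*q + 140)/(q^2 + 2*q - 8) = (q^2 + 12*q + 35)/(q - 2)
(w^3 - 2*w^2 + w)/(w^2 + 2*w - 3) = w*(w - 1)/(w + 3)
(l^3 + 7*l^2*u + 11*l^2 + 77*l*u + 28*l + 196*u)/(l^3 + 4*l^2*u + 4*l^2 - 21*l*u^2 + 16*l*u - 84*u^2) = (-l - 7)/(-l + 3*u)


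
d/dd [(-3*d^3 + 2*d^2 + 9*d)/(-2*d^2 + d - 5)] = (6*d^4 - 6*d^3 + 65*d^2 - 20*d - 45)/(4*d^4 - 4*d^3 + 21*d^2 - 10*d + 25)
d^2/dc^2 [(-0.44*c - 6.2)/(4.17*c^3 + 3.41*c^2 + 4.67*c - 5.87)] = (-45.906696*c^5 - 1331.274168*c^4 - 1403.689936*c^3 - 1286.237712*c^2 - 1555.820808*c - 542.760792)/(72.511713*c^9 + 177.888447*c^8 + 389.08602*c^7 + 131.869286*c^6 - 65.078814*c^5 - 667.536552*c^4 - 27.964552*c^3 - 31.5606419999999*c^2 + 482.741169*c - 202.262003)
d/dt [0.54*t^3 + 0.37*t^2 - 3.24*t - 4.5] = 1.62*t^2 + 0.74*t - 3.24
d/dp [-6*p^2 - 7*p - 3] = -12*p - 7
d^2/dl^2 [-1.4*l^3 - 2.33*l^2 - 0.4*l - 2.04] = -8.4*l - 4.66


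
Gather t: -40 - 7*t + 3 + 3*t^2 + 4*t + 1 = 3*t^2 - 3*t - 36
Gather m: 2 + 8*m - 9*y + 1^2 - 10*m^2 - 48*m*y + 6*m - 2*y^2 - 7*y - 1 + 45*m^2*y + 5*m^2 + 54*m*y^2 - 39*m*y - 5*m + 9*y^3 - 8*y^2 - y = m^2*(45*y - 5) + m*(54*y^2 - 87*y + 9) + 9*y^3 - 10*y^2 - 17*y + 2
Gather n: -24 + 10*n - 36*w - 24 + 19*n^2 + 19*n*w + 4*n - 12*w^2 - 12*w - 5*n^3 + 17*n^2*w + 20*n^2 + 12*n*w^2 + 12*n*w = -5*n^3 + n^2*(17*w + 39) + n*(12*w^2 + 31*w + 14) - 12*w^2 - 48*w - 48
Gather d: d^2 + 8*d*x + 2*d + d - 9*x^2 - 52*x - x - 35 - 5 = d^2 + d*(8*x + 3) - 9*x^2 - 53*x - 40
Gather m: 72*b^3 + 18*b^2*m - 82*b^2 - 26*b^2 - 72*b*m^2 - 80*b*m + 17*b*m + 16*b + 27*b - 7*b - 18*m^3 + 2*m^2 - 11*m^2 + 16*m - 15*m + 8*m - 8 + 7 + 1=72*b^3 - 108*b^2 + 36*b - 18*m^3 + m^2*(-72*b - 9) + m*(18*b^2 - 63*b + 9)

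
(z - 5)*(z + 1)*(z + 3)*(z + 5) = z^4 + 4*z^3 - 22*z^2 - 100*z - 75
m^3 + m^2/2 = m^2*(m + 1/2)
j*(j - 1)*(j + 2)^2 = j^4 + 3*j^3 - 4*j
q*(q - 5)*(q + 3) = q^3 - 2*q^2 - 15*q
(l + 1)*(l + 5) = l^2 + 6*l + 5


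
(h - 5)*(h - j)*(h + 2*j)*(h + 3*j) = h^4 + 4*h^3*j - 5*h^3 + h^2*j^2 - 20*h^2*j - 6*h*j^3 - 5*h*j^2 + 30*j^3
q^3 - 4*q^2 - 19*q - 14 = (q - 7)*(q + 1)*(q + 2)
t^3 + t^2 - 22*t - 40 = (t - 5)*(t + 2)*(t + 4)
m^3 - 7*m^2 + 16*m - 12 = (m - 3)*(m - 2)^2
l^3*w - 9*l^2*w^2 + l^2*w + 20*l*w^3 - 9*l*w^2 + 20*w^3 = (l - 5*w)*(l - 4*w)*(l*w + w)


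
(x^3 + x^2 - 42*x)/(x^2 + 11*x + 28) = x*(x - 6)/(x + 4)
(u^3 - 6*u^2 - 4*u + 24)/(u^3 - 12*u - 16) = (u^2 - 8*u + 12)/(u^2 - 2*u - 8)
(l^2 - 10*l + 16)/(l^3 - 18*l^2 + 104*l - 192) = (l - 2)/(l^2 - 10*l + 24)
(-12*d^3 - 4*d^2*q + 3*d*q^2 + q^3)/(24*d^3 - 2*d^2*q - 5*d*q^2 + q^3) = (-6*d^2 + d*q + q^2)/(12*d^2 - 7*d*q + q^2)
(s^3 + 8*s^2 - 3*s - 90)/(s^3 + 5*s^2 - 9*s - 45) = (s + 6)/(s + 3)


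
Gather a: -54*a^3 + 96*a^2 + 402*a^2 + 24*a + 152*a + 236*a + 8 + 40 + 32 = -54*a^3 + 498*a^2 + 412*a + 80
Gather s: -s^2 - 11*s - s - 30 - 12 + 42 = -s^2 - 12*s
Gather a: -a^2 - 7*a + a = -a^2 - 6*a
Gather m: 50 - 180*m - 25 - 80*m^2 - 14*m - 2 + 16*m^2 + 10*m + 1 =-64*m^2 - 184*m + 24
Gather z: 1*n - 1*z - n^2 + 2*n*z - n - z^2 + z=-n^2 + 2*n*z - z^2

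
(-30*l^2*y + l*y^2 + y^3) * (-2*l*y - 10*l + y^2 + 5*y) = 60*l^3*y^2 + 300*l^3*y - 32*l^2*y^3 - 160*l^2*y^2 - l*y^4 - 5*l*y^3 + y^5 + 5*y^4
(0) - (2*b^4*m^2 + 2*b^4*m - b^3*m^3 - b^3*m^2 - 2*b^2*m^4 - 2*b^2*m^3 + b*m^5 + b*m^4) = -2*b^4*m^2 - 2*b^4*m + b^3*m^3 + b^3*m^2 + 2*b^2*m^4 + 2*b^2*m^3 - b*m^5 - b*m^4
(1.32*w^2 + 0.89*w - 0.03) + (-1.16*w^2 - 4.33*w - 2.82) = 0.16*w^2 - 3.44*w - 2.85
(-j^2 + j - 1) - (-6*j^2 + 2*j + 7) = 5*j^2 - j - 8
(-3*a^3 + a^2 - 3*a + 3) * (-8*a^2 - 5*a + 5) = 24*a^5 + 7*a^4 + 4*a^3 - 4*a^2 - 30*a + 15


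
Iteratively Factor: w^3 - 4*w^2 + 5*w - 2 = (w - 1)*(w^2 - 3*w + 2) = (w - 1)^2*(w - 2)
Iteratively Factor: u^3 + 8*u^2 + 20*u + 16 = (u + 2)*(u^2 + 6*u + 8) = (u + 2)*(u + 4)*(u + 2)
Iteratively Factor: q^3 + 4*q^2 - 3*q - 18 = (q + 3)*(q^2 + q - 6) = (q - 2)*(q + 3)*(q + 3)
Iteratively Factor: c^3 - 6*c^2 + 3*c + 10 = (c - 5)*(c^2 - c - 2) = (c - 5)*(c - 2)*(c + 1)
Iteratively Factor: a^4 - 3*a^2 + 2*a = (a + 2)*(a^3 - 2*a^2 + a) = (a - 1)*(a + 2)*(a^2 - a) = (a - 1)^2*(a + 2)*(a)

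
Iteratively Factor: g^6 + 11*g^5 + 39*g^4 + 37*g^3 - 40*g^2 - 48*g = (g + 3)*(g^5 + 8*g^4 + 15*g^3 - 8*g^2 - 16*g) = (g + 3)*(g + 4)*(g^4 + 4*g^3 - g^2 - 4*g) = g*(g + 3)*(g + 4)*(g^3 + 4*g^2 - g - 4) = g*(g + 1)*(g + 3)*(g + 4)*(g^2 + 3*g - 4) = g*(g - 1)*(g + 1)*(g + 3)*(g + 4)*(g + 4)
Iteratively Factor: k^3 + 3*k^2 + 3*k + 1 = (k + 1)*(k^2 + 2*k + 1) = (k + 1)^2*(k + 1)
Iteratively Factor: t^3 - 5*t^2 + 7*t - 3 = (t - 1)*(t^2 - 4*t + 3) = (t - 1)^2*(t - 3)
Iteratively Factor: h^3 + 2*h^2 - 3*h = (h)*(h^2 + 2*h - 3) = h*(h - 1)*(h + 3)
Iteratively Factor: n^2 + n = (n)*(n + 1)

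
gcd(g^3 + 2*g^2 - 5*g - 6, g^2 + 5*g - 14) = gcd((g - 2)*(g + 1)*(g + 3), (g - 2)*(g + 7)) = g - 2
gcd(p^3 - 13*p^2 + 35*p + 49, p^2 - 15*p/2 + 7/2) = p - 7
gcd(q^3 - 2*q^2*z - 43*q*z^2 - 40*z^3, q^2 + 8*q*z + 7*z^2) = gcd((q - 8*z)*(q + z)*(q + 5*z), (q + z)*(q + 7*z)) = q + z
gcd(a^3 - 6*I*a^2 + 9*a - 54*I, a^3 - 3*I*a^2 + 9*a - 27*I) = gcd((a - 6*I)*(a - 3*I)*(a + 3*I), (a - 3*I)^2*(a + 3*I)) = a^2 + 9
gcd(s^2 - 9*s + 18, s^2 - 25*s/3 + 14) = s - 6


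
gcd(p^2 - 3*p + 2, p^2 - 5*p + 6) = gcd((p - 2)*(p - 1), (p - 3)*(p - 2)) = p - 2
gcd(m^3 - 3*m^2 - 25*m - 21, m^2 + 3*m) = m + 3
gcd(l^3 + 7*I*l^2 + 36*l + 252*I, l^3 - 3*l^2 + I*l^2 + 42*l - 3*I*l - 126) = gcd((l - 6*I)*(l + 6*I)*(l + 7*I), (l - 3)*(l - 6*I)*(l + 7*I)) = l^2 + I*l + 42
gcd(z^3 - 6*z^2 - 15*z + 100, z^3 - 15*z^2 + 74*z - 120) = z - 5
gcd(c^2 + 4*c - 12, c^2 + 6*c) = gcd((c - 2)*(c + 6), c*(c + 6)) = c + 6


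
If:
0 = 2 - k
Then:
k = 2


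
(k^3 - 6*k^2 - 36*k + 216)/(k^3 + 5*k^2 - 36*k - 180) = (k - 6)/(k + 5)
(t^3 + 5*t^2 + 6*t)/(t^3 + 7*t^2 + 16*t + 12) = t/(t + 2)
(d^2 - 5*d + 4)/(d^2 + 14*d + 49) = (d^2 - 5*d + 4)/(d^2 + 14*d + 49)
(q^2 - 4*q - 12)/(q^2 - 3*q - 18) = (q + 2)/(q + 3)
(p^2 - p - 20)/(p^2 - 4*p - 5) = (p + 4)/(p + 1)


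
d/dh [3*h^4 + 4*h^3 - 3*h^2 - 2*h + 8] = 12*h^3 + 12*h^2 - 6*h - 2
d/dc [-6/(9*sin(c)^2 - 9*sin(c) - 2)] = 54*(2*sin(c) - 1)*cos(c)/(-9*sin(c)^2 + 9*sin(c) + 2)^2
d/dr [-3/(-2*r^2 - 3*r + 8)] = 3*(-4*r - 3)/(2*r^2 + 3*r - 8)^2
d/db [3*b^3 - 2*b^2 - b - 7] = 9*b^2 - 4*b - 1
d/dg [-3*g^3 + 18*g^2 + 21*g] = -9*g^2 + 36*g + 21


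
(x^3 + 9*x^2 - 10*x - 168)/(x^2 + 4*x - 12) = (x^2 + 3*x - 28)/(x - 2)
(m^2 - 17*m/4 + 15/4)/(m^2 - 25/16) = 4*(m - 3)/(4*m + 5)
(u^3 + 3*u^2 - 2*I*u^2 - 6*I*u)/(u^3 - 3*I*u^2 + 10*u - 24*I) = u*(u + 3)/(u^2 - I*u + 12)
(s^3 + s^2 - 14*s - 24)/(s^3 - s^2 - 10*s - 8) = (s + 3)/(s + 1)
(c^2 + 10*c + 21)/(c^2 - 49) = (c + 3)/(c - 7)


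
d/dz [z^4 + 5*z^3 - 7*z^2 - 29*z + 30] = 4*z^3 + 15*z^2 - 14*z - 29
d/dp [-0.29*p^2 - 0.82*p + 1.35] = -0.58*p - 0.82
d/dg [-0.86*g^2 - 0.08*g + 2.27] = -1.72*g - 0.08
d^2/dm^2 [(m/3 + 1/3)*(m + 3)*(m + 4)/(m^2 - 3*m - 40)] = 8*(23*m^3 + 339*m^2 + 1743*m + 2777)/(3*(m^6 - 9*m^5 - 93*m^4 + 693*m^3 + 3720*m^2 - 14400*m - 64000))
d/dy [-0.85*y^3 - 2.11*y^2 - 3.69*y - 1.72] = -2.55*y^2 - 4.22*y - 3.69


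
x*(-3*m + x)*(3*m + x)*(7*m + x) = -63*m^3*x - 9*m^2*x^2 + 7*m*x^3 + x^4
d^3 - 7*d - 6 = (d - 3)*(d + 1)*(d + 2)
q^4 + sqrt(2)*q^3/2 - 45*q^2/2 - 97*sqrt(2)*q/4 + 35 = (q - 7*sqrt(2)/2)*(q - sqrt(2)/2)*(q + 2*sqrt(2))*(q + 5*sqrt(2)/2)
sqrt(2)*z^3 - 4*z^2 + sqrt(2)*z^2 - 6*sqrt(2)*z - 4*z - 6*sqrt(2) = (z - 3*sqrt(2))*(z + sqrt(2))*(sqrt(2)*z + sqrt(2))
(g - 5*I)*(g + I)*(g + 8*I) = g^3 + 4*I*g^2 + 37*g + 40*I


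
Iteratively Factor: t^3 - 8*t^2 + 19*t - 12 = (t - 3)*(t^2 - 5*t + 4) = (t - 4)*(t - 3)*(t - 1)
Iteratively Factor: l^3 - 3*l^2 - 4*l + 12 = (l - 3)*(l^2 - 4) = (l - 3)*(l + 2)*(l - 2)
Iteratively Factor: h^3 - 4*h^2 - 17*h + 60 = (h + 4)*(h^2 - 8*h + 15) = (h - 5)*(h + 4)*(h - 3)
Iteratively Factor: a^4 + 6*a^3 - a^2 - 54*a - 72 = (a + 2)*(a^3 + 4*a^2 - 9*a - 36) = (a + 2)*(a + 4)*(a^2 - 9) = (a - 3)*(a + 2)*(a + 4)*(a + 3)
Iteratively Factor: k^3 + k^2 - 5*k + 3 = (k - 1)*(k^2 + 2*k - 3) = (k - 1)*(k + 3)*(k - 1)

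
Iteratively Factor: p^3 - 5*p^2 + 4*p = (p - 1)*(p^2 - 4*p) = p*(p - 1)*(p - 4)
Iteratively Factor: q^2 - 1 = (q + 1)*(q - 1)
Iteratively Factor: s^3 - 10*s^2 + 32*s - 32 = (s - 2)*(s^2 - 8*s + 16) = (s - 4)*(s - 2)*(s - 4)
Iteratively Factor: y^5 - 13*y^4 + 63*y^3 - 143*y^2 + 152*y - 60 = (y - 2)*(y^4 - 11*y^3 + 41*y^2 - 61*y + 30) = (y - 2)^2*(y^3 - 9*y^2 + 23*y - 15) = (y - 3)*(y - 2)^2*(y^2 - 6*y + 5) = (y - 3)*(y - 2)^2*(y - 1)*(y - 5)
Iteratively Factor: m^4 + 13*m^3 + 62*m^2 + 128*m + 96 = (m + 3)*(m^3 + 10*m^2 + 32*m + 32) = (m + 3)*(m + 4)*(m^2 + 6*m + 8) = (m + 3)*(m + 4)^2*(m + 2)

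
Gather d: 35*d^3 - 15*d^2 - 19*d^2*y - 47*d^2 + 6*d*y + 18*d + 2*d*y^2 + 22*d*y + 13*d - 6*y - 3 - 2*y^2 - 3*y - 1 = 35*d^3 + d^2*(-19*y - 62) + d*(2*y^2 + 28*y + 31) - 2*y^2 - 9*y - 4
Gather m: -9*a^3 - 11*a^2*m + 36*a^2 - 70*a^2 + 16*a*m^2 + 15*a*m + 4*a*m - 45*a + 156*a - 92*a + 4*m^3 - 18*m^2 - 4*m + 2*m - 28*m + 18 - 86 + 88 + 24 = -9*a^3 - 34*a^2 + 19*a + 4*m^3 + m^2*(16*a - 18) + m*(-11*a^2 + 19*a - 30) + 44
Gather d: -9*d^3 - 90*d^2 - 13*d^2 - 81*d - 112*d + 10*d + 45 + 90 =-9*d^3 - 103*d^2 - 183*d + 135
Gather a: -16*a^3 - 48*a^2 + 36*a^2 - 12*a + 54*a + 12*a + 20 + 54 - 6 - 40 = -16*a^3 - 12*a^2 + 54*a + 28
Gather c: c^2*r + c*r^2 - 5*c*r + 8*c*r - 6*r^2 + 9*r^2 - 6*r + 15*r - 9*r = c^2*r + c*(r^2 + 3*r) + 3*r^2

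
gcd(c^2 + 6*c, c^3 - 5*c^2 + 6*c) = c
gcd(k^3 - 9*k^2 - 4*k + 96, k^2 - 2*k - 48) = k - 8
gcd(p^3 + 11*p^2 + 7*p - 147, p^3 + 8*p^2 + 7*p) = p + 7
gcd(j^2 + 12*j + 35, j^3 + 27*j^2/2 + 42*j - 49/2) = j + 7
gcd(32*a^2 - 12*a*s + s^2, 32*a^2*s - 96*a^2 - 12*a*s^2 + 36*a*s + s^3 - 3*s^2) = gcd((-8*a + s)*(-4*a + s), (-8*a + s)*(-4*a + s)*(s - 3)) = 32*a^2 - 12*a*s + s^2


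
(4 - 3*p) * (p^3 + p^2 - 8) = -3*p^4 + p^3 + 4*p^2 + 24*p - 32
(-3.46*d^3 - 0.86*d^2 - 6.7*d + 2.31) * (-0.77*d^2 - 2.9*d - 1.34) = 2.6642*d^5 + 10.6962*d^4 + 12.2894*d^3 + 18.8037*d^2 + 2.279*d - 3.0954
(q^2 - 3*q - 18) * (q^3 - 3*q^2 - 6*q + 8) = q^5 - 6*q^4 - 15*q^3 + 80*q^2 + 84*q - 144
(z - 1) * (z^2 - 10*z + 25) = z^3 - 11*z^2 + 35*z - 25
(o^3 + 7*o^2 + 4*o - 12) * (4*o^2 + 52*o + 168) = 4*o^5 + 80*o^4 + 548*o^3 + 1336*o^2 + 48*o - 2016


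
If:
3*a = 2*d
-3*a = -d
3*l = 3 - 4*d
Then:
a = 0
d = 0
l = 1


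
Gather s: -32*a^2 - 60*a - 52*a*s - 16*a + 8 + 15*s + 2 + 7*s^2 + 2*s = -32*a^2 - 76*a + 7*s^2 + s*(17 - 52*a) + 10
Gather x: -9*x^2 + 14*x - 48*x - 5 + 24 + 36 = -9*x^2 - 34*x + 55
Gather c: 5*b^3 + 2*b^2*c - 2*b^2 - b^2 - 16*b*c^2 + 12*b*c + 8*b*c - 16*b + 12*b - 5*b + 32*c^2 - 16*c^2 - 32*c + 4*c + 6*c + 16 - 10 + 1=5*b^3 - 3*b^2 - 9*b + c^2*(16 - 16*b) + c*(2*b^2 + 20*b - 22) + 7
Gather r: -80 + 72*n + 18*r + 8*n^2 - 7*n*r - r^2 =8*n^2 + 72*n - r^2 + r*(18 - 7*n) - 80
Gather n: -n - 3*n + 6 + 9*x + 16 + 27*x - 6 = -4*n + 36*x + 16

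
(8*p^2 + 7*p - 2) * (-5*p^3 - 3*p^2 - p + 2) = -40*p^5 - 59*p^4 - 19*p^3 + 15*p^2 + 16*p - 4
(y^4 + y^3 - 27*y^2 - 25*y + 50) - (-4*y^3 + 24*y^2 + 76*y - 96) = y^4 + 5*y^3 - 51*y^2 - 101*y + 146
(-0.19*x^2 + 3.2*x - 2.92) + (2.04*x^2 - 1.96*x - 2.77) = 1.85*x^2 + 1.24*x - 5.69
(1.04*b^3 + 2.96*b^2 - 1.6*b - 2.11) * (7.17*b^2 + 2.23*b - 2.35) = 7.4568*b^5 + 23.5424*b^4 - 7.3152*b^3 - 25.6527*b^2 - 0.945299999999999*b + 4.9585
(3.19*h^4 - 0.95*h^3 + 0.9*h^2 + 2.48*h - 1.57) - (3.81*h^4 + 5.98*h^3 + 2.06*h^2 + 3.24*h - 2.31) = -0.62*h^4 - 6.93*h^3 - 1.16*h^2 - 0.76*h + 0.74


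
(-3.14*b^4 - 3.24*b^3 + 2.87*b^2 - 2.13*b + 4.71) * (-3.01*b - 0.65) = 9.4514*b^5 + 11.7934*b^4 - 6.5327*b^3 + 4.5458*b^2 - 12.7926*b - 3.0615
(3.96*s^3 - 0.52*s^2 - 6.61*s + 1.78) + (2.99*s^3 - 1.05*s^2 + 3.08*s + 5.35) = 6.95*s^3 - 1.57*s^2 - 3.53*s + 7.13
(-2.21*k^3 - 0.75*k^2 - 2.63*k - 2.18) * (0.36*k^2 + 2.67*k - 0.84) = -0.7956*k^5 - 6.1707*k^4 - 1.0929*k^3 - 7.1769*k^2 - 3.6114*k + 1.8312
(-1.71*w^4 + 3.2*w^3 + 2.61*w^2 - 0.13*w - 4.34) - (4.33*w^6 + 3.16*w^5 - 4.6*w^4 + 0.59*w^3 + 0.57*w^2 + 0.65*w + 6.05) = -4.33*w^6 - 3.16*w^5 + 2.89*w^4 + 2.61*w^3 + 2.04*w^2 - 0.78*w - 10.39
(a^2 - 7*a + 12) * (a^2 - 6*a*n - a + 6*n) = a^4 - 6*a^3*n - 8*a^3 + 48*a^2*n + 19*a^2 - 114*a*n - 12*a + 72*n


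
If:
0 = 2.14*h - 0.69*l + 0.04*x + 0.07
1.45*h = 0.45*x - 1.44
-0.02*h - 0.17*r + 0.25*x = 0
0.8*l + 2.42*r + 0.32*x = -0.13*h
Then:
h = -0.84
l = -2.49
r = 0.80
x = 0.48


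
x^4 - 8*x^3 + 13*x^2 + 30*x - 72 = (x - 4)*(x - 3)^2*(x + 2)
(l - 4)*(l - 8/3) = l^2 - 20*l/3 + 32/3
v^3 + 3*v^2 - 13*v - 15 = (v - 3)*(v + 1)*(v + 5)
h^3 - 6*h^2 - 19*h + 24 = (h - 8)*(h - 1)*(h + 3)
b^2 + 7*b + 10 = (b + 2)*(b + 5)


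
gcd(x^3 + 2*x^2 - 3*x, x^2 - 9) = x + 3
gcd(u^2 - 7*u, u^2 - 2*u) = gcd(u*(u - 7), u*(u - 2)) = u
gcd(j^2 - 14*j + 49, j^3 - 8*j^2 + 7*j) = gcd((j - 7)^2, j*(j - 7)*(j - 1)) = j - 7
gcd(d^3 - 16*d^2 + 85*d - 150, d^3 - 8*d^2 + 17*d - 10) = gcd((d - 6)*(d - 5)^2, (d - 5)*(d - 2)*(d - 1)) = d - 5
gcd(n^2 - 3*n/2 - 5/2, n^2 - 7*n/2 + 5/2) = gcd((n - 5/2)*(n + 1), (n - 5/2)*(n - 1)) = n - 5/2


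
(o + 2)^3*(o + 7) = o^4 + 13*o^3 + 54*o^2 + 92*o + 56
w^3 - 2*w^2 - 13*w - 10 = (w - 5)*(w + 1)*(w + 2)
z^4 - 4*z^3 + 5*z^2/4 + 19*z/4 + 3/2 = (z - 3)*(z - 2)*(z + 1/2)^2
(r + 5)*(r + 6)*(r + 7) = r^3 + 18*r^2 + 107*r + 210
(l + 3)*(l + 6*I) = l^2 + 3*l + 6*I*l + 18*I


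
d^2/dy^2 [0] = 0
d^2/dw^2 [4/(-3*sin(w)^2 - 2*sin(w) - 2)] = 8*(18*sin(w)^4 + 9*sin(w)^3 - 37*sin(w)^2 - 20*sin(w) + 2)/(3*sin(w)^2 + 2*sin(w) + 2)^3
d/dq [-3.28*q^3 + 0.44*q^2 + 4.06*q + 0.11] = -9.84*q^2 + 0.88*q + 4.06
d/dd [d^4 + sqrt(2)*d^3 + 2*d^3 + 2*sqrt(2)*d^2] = d*(4*d^2 + 3*sqrt(2)*d + 6*d + 4*sqrt(2))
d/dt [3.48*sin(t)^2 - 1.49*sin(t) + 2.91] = (6.96*sin(t) - 1.49)*cos(t)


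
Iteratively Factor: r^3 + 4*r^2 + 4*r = (r)*(r^2 + 4*r + 4) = r*(r + 2)*(r + 2)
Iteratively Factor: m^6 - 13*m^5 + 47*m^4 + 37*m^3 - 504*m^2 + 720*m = (m - 4)*(m^5 - 9*m^4 + 11*m^3 + 81*m^2 - 180*m) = m*(m - 4)*(m^4 - 9*m^3 + 11*m^2 + 81*m - 180) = m*(m - 4)*(m + 3)*(m^3 - 12*m^2 + 47*m - 60) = m*(m - 4)^2*(m + 3)*(m^2 - 8*m + 15) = m*(m - 4)^2*(m - 3)*(m + 3)*(m - 5)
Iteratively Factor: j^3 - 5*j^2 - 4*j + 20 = (j - 2)*(j^2 - 3*j - 10) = (j - 2)*(j + 2)*(j - 5)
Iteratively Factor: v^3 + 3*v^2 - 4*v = (v - 1)*(v^2 + 4*v) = (v - 1)*(v + 4)*(v)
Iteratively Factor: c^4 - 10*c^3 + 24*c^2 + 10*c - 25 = (c - 1)*(c^3 - 9*c^2 + 15*c + 25) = (c - 5)*(c - 1)*(c^2 - 4*c - 5) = (c - 5)*(c - 1)*(c + 1)*(c - 5)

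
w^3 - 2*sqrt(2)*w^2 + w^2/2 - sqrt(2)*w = w*(w + 1/2)*(w - 2*sqrt(2))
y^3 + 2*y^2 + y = y*(y + 1)^2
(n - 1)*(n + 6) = n^2 + 5*n - 6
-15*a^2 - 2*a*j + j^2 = (-5*a + j)*(3*a + j)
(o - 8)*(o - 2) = o^2 - 10*o + 16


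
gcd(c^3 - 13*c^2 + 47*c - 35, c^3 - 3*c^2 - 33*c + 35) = c^2 - 8*c + 7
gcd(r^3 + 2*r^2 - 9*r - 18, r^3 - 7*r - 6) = r^2 - r - 6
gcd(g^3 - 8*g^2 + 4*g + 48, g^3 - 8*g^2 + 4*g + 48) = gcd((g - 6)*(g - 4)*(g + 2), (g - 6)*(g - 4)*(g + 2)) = g^3 - 8*g^2 + 4*g + 48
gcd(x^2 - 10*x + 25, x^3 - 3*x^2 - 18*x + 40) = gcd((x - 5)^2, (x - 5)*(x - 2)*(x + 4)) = x - 5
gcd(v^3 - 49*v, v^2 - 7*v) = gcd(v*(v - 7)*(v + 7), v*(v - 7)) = v^2 - 7*v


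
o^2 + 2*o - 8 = (o - 2)*(o + 4)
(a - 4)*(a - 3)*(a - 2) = a^3 - 9*a^2 + 26*a - 24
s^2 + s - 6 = (s - 2)*(s + 3)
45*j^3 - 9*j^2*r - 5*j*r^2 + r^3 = (-5*j + r)*(-3*j + r)*(3*j + r)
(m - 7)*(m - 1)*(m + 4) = m^3 - 4*m^2 - 25*m + 28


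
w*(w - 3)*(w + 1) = w^3 - 2*w^2 - 3*w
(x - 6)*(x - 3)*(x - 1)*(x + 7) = x^4 - 3*x^3 - 43*x^2 + 171*x - 126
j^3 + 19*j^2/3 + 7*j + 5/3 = (j + 1/3)*(j + 1)*(j + 5)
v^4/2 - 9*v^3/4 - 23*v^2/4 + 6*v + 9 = (v/2 + 1)*(v - 6)*(v - 3/2)*(v + 1)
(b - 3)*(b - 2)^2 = b^3 - 7*b^2 + 16*b - 12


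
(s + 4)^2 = s^2 + 8*s + 16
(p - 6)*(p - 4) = p^2 - 10*p + 24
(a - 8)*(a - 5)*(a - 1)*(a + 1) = a^4 - 13*a^3 + 39*a^2 + 13*a - 40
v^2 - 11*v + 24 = (v - 8)*(v - 3)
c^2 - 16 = (c - 4)*(c + 4)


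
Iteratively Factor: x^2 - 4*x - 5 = (x + 1)*(x - 5)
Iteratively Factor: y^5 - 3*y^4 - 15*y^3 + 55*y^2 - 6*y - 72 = (y + 4)*(y^4 - 7*y^3 + 13*y^2 + 3*y - 18) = (y - 2)*(y + 4)*(y^3 - 5*y^2 + 3*y + 9) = (y - 2)*(y + 1)*(y + 4)*(y^2 - 6*y + 9) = (y - 3)*(y - 2)*(y + 1)*(y + 4)*(y - 3)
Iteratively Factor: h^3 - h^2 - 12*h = (h - 4)*(h^2 + 3*h) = h*(h - 4)*(h + 3)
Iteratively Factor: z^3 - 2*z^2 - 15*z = (z - 5)*(z^2 + 3*z) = (z - 5)*(z + 3)*(z)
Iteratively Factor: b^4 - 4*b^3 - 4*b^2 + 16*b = (b)*(b^3 - 4*b^2 - 4*b + 16) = b*(b - 4)*(b^2 - 4) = b*(b - 4)*(b - 2)*(b + 2)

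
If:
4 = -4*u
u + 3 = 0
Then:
No Solution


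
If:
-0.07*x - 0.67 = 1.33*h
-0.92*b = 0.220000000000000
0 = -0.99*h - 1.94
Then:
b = -0.24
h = -1.96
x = 27.66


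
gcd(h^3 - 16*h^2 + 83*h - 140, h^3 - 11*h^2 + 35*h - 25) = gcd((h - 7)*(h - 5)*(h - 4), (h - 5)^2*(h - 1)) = h - 5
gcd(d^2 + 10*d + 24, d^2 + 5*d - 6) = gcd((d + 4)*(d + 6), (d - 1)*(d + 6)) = d + 6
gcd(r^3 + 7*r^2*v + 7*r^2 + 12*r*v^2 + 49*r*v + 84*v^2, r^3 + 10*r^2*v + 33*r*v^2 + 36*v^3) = r^2 + 7*r*v + 12*v^2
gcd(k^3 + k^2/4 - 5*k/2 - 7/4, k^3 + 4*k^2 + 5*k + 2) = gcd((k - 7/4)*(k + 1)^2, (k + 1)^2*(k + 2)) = k^2 + 2*k + 1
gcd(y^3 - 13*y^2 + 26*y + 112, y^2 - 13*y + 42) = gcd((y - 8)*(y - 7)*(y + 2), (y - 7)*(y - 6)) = y - 7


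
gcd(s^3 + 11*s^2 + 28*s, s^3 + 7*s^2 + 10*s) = s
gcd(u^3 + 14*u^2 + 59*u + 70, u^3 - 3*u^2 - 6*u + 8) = u + 2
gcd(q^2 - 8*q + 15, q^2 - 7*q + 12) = q - 3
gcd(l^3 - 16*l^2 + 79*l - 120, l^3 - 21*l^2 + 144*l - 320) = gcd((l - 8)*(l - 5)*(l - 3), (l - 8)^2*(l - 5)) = l^2 - 13*l + 40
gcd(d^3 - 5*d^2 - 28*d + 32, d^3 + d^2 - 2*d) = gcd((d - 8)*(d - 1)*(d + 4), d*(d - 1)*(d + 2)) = d - 1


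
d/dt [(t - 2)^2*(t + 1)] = 3*t*(t - 2)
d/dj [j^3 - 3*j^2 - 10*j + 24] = 3*j^2 - 6*j - 10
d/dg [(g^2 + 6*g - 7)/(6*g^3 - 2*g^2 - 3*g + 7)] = (-6*g^4 - 72*g^3 + 135*g^2 - 14*g + 21)/(36*g^6 - 24*g^5 - 32*g^4 + 96*g^3 - 19*g^2 - 42*g + 49)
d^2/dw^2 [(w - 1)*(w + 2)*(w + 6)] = 6*w + 14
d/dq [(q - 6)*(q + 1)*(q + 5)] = 3*q^2 - 31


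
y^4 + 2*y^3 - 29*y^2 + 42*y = y*(y - 3)*(y - 2)*(y + 7)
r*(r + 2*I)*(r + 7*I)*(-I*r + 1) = -I*r^4 + 10*r^3 + 23*I*r^2 - 14*r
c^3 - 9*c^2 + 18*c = c*(c - 6)*(c - 3)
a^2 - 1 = (a - 1)*(a + 1)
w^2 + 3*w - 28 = (w - 4)*(w + 7)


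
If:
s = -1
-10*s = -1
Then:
No Solution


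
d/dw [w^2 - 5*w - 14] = 2*w - 5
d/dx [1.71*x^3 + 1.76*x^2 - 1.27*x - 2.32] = 5.13*x^2 + 3.52*x - 1.27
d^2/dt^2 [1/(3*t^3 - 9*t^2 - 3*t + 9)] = 2*(3*(1 - t)*(t^3 - 3*t^2 - t + 3) + (-3*t^2 + 6*t + 1)^2)/(3*(t^3 - 3*t^2 - t + 3)^3)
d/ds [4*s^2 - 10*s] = 8*s - 10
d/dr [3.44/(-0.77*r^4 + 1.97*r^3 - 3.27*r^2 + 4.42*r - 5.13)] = (10.5952*r^3 - 20.3304*r^2 + 22.4976*r - 15.2048)/(0.77*r^4 - 1.97*r^3 + 3.27*r^2 - 4.42*r + 5.13)^2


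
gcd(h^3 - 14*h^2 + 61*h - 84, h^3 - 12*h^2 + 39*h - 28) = h^2 - 11*h + 28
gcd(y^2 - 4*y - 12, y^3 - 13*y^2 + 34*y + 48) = y - 6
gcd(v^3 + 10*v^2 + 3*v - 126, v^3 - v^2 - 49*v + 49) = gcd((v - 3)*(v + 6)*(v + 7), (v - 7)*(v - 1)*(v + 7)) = v + 7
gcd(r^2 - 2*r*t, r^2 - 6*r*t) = r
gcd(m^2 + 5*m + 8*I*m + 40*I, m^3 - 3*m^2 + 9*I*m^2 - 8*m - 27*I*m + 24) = m + 8*I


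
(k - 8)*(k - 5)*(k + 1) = k^3 - 12*k^2 + 27*k + 40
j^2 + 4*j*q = j*(j + 4*q)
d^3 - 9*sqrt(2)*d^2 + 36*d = d*(d - 6*sqrt(2))*(d - 3*sqrt(2))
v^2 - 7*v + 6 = (v - 6)*(v - 1)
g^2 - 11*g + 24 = (g - 8)*(g - 3)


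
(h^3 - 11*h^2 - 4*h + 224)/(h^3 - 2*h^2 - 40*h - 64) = (h - 7)/(h + 2)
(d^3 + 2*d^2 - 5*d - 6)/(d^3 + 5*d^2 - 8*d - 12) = (d + 3)/(d + 6)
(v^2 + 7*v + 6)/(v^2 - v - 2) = (v + 6)/(v - 2)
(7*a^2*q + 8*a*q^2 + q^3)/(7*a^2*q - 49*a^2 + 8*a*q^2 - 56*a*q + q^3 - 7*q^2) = q/(q - 7)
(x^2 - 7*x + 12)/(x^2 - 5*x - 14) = (-x^2 + 7*x - 12)/(-x^2 + 5*x + 14)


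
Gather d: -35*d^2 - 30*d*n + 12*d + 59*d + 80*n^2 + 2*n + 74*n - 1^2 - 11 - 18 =-35*d^2 + d*(71 - 30*n) + 80*n^2 + 76*n - 30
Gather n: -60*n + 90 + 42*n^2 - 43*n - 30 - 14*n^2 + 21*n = 28*n^2 - 82*n + 60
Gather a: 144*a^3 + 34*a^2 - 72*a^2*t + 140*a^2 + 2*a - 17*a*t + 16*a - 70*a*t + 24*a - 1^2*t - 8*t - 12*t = 144*a^3 + a^2*(174 - 72*t) + a*(42 - 87*t) - 21*t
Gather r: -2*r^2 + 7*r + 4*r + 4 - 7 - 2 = -2*r^2 + 11*r - 5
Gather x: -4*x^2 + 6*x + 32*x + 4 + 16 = -4*x^2 + 38*x + 20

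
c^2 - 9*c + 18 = (c - 6)*(c - 3)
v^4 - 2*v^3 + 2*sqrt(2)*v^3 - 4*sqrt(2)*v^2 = v^2*(v - 2)*(v + 2*sqrt(2))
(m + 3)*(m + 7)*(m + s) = m^3 + m^2*s + 10*m^2 + 10*m*s + 21*m + 21*s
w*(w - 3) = w^2 - 3*w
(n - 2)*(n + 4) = n^2 + 2*n - 8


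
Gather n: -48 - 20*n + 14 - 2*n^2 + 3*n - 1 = -2*n^2 - 17*n - 35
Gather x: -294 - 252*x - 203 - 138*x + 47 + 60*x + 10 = -330*x - 440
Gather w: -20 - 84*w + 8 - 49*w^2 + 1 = -49*w^2 - 84*w - 11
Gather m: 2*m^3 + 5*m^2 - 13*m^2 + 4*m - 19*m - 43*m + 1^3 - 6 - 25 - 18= 2*m^3 - 8*m^2 - 58*m - 48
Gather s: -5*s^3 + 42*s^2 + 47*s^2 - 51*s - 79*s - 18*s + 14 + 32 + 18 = -5*s^3 + 89*s^2 - 148*s + 64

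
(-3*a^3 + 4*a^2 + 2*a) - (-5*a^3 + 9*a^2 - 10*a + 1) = 2*a^3 - 5*a^2 + 12*a - 1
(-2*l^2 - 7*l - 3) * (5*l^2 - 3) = -10*l^4 - 35*l^3 - 9*l^2 + 21*l + 9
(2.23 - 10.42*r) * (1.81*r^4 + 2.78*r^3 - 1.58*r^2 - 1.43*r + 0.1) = -18.8602*r^5 - 24.9313*r^4 + 22.663*r^3 + 11.3772*r^2 - 4.2309*r + 0.223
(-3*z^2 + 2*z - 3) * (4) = -12*z^2 + 8*z - 12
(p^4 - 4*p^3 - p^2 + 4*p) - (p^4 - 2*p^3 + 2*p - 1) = -2*p^3 - p^2 + 2*p + 1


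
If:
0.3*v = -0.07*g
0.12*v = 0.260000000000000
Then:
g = -9.29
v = 2.17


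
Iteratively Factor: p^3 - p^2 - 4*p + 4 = (p + 2)*(p^2 - 3*p + 2) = (p - 2)*(p + 2)*(p - 1)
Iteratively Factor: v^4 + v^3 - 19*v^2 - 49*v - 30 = (v + 1)*(v^3 - 19*v - 30) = (v - 5)*(v + 1)*(v^2 + 5*v + 6) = (v - 5)*(v + 1)*(v + 3)*(v + 2)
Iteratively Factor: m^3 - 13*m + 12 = (m + 4)*(m^2 - 4*m + 3) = (m - 3)*(m + 4)*(m - 1)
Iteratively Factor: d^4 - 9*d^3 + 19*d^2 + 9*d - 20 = (d + 1)*(d^3 - 10*d^2 + 29*d - 20) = (d - 1)*(d + 1)*(d^2 - 9*d + 20) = (d - 4)*(d - 1)*(d + 1)*(d - 5)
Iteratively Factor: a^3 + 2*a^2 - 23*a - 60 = (a + 3)*(a^2 - a - 20) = (a - 5)*(a + 3)*(a + 4)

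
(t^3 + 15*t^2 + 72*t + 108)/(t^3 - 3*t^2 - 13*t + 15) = (t^2 + 12*t + 36)/(t^2 - 6*t + 5)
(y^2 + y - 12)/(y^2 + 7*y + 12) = (y - 3)/(y + 3)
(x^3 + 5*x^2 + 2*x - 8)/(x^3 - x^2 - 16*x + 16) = (x + 2)/(x - 4)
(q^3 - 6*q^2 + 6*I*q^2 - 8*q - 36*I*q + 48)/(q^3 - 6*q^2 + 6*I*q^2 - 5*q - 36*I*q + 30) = (q^2 + 6*I*q - 8)/(q^2 + 6*I*q - 5)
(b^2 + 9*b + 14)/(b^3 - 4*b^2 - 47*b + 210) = (b + 2)/(b^2 - 11*b + 30)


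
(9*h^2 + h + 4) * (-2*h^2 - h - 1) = -18*h^4 - 11*h^3 - 18*h^2 - 5*h - 4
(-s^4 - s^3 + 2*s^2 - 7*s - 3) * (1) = -s^4 - s^3 + 2*s^2 - 7*s - 3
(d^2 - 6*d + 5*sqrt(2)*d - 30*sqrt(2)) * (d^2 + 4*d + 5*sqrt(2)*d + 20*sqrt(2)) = d^4 - 2*d^3 + 10*sqrt(2)*d^3 - 20*sqrt(2)*d^2 + 26*d^2 - 240*sqrt(2)*d - 100*d - 1200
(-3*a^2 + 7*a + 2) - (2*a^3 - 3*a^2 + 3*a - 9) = -2*a^3 + 4*a + 11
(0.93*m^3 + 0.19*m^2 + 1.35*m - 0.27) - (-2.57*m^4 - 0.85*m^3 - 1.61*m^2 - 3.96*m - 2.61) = 2.57*m^4 + 1.78*m^3 + 1.8*m^2 + 5.31*m + 2.34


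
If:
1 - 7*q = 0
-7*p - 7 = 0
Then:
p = -1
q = 1/7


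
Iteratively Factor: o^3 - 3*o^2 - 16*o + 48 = (o - 3)*(o^2 - 16) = (o - 4)*(o - 3)*(o + 4)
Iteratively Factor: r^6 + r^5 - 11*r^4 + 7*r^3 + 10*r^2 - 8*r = (r + 1)*(r^5 - 11*r^3 + 18*r^2 - 8*r) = r*(r + 1)*(r^4 - 11*r^2 + 18*r - 8) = r*(r + 1)*(r + 4)*(r^3 - 4*r^2 + 5*r - 2) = r*(r - 1)*(r + 1)*(r + 4)*(r^2 - 3*r + 2) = r*(r - 2)*(r - 1)*(r + 1)*(r + 4)*(r - 1)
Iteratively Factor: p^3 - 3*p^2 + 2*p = (p - 2)*(p^2 - p) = (p - 2)*(p - 1)*(p)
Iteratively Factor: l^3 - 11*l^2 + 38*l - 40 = (l - 5)*(l^2 - 6*l + 8) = (l - 5)*(l - 2)*(l - 4)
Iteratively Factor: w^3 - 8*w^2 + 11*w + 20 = (w + 1)*(w^2 - 9*w + 20) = (w - 5)*(w + 1)*(w - 4)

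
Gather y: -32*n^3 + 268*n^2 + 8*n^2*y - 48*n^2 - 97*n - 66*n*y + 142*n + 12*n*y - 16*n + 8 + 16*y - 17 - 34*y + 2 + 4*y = -32*n^3 + 220*n^2 + 29*n + y*(8*n^2 - 54*n - 14) - 7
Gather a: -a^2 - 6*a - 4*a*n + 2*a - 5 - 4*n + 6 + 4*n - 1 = -a^2 + a*(-4*n - 4)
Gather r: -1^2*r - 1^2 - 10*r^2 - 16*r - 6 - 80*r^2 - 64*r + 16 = -90*r^2 - 81*r + 9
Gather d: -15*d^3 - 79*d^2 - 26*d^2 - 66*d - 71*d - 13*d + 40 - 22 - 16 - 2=-15*d^3 - 105*d^2 - 150*d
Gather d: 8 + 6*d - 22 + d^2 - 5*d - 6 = d^2 + d - 20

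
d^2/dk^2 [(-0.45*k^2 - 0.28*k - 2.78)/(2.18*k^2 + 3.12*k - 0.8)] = (3.460096*k^3 - 83.978832*k^2 - 116.380608*k - 65.793664)/(10.360232*k^6 + 44.482464*k^5 + 52.257216*k^4 - 2.27635200000001*k^3 - 19.17696*k^2 + 5.9904*k - 0.512)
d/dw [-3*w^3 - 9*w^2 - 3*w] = -9*w^2 - 18*w - 3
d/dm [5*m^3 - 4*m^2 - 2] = m*(15*m - 8)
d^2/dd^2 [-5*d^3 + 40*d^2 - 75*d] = 80 - 30*d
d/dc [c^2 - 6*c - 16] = 2*c - 6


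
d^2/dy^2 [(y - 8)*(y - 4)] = 2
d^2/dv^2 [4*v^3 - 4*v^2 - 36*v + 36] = 24*v - 8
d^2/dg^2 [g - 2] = 0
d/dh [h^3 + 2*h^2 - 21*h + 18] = 3*h^2 + 4*h - 21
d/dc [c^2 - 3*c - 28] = 2*c - 3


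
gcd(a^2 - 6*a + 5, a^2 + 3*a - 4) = a - 1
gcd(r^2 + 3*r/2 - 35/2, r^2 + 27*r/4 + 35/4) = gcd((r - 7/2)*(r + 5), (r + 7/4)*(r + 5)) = r + 5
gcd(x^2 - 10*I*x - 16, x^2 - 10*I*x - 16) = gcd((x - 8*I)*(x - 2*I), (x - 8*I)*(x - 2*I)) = x^2 - 10*I*x - 16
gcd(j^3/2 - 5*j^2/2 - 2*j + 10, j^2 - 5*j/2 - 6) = 1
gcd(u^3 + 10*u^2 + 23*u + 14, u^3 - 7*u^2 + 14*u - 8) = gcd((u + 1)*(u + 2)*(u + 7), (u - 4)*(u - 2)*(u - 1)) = 1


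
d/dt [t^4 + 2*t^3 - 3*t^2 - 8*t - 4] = 4*t^3 + 6*t^2 - 6*t - 8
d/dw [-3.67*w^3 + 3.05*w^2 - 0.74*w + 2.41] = -11.01*w^2 + 6.1*w - 0.74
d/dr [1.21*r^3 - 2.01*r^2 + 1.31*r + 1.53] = 3.63*r^2 - 4.02*r + 1.31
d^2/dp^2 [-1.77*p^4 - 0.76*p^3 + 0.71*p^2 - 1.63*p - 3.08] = -21.24*p^2 - 4.56*p + 1.42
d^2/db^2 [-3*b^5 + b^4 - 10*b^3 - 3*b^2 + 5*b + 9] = -60*b^3 + 12*b^2 - 60*b - 6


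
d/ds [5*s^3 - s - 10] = 15*s^2 - 1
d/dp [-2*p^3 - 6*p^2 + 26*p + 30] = -6*p^2 - 12*p + 26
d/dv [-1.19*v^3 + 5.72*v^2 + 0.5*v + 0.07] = -3.57*v^2 + 11.44*v + 0.5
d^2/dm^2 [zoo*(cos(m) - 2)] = zoo*cos(m)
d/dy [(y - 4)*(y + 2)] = 2*y - 2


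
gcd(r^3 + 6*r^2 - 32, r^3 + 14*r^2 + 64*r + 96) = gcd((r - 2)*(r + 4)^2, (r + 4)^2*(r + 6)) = r^2 + 8*r + 16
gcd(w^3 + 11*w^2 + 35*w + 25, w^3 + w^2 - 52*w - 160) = w + 5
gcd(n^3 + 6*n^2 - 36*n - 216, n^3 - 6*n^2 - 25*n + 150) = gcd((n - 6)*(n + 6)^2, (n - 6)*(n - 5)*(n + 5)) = n - 6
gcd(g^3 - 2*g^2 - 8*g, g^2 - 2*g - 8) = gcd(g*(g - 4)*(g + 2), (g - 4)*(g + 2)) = g^2 - 2*g - 8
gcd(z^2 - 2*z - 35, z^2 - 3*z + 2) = 1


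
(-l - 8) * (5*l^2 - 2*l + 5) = -5*l^3 - 38*l^2 + 11*l - 40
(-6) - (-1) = -5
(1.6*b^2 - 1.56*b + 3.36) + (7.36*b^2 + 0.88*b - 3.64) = 8.96*b^2 - 0.68*b - 0.28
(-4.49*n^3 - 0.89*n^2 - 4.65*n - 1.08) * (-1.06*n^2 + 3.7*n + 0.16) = 4.7594*n^5 - 15.6696*n^4 + 0.9176*n^3 - 16.2026*n^2 - 4.74*n - 0.1728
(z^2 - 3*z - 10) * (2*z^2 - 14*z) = 2*z^4 - 20*z^3 + 22*z^2 + 140*z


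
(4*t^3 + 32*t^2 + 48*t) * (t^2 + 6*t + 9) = 4*t^5 + 56*t^4 + 276*t^3 + 576*t^2 + 432*t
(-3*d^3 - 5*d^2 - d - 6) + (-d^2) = -3*d^3 - 6*d^2 - d - 6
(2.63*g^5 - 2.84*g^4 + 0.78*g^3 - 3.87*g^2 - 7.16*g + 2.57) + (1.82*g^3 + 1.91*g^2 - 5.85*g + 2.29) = 2.63*g^5 - 2.84*g^4 + 2.6*g^3 - 1.96*g^2 - 13.01*g + 4.86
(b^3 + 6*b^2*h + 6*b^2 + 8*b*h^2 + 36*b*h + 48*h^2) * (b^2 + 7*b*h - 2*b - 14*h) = b^5 + 13*b^4*h + 4*b^4 + 50*b^3*h^2 + 52*b^3*h - 12*b^3 + 56*b^2*h^3 + 200*b^2*h^2 - 156*b^2*h + 224*b*h^3 - 600*b*h^2 - 672*h^3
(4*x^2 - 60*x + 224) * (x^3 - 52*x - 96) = 4*x^5 - 60*x^4 + 16*x^3 + 2736*x^2 - 5888*x - 21504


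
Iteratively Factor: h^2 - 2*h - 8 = (h - 4)*(h + 2)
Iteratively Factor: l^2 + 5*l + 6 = (l + 2)*(l + 3)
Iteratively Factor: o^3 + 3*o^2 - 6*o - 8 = (o + 1)*(o^2 + 2*o - 8) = (o + 1)*(o + 4)*(o - 2)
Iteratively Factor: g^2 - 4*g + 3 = (g - 3)*(g - 1)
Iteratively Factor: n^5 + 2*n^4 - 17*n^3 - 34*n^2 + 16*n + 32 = (n + 4)*(n^4 - 2*n^3 - 9*n^2 + 2*n + 8) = (n - 1)*(n + 4)*(n^3 - n^2 - 10*n - 8) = (n - 1)*(n + 2)*(n + 4)*(n^2 - 3*n - 4) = (n - 1)*(n + 1)*(n + 2)*(n + 4)*(n - 4)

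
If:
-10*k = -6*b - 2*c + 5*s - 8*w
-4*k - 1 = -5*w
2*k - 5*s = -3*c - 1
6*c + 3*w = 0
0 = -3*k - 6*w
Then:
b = -1/4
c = -1/26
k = -2/13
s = 3/26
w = 1/13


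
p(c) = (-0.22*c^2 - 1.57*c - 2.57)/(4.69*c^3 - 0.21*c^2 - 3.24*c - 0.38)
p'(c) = (-0.44*c - 1.57)/(4.69*c^3 - 0.21*c^2 - 3.24*c - 0.38) + (-14.07*c^2 + 0.42*c + 3.24)*(-0.22*c^2 - 1.57*c - 2.57)/(4.69*c^3 - 0.21*c^2 - 3.24*c - 0.38)^2 = (1.0318*c^4 + 14.7266*c^3 + 36.543*c^2 - 0.912199999999999*c - 7.7302)/(21.9961*c^6 - 1.9698*c^5 - 30.3471*c^4 - 2.2036*c^3 + 10.6572*c^2 + 2.4624*c + 0.1444)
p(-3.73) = -0.00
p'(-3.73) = -0.00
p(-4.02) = -0.00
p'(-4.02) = -0.00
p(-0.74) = -726.75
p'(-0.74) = 1649377.51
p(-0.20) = -10.20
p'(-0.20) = -125.76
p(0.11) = 3.75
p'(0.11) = -13.73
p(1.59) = -0.44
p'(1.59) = 0.91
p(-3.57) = -0.00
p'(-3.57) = -0.00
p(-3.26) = -0.00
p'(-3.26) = -0.00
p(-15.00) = 0.00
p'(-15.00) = 0.00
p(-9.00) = 0.00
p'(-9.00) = -0.00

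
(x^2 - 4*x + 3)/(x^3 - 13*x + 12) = 1/(x + 4)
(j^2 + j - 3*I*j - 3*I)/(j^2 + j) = (j - 3*I)/j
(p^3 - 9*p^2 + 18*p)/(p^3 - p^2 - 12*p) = (-p^2 + 9*p - 18)/(-p^2 + p + 12)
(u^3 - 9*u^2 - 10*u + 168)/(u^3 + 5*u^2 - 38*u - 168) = (u - 7)/(u + 7)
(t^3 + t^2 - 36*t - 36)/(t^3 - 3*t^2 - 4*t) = (t^2 - 36)/(t*(t - 4))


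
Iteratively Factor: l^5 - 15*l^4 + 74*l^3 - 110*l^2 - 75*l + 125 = (l - 5)*(l^4 - 10*l^3 + 24*l^2 + 10*l - 25) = (l - 5)*(l + 1)*(l^3 - 11*l^2 + 35*l - 25) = (l - 5)^2*(l + 1)*(l^2 - 6*l + 5) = (l - 5)^2*(l - 1)*(l + 1)*(l - 5)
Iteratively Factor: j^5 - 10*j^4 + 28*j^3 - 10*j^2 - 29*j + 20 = (j + 1)*(j^4 - 11*j^3 + 39*j^2 - 49*j + 20) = (j - 1)*(j + 1)*(j^3 - 10*j^2 + 29*j - 20) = (j - 4)*(j - 1)*(j + 1)*(j^2 - 6*j + 5) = (j - 5)*(j - 4)*(j - 1)*(j + 1)*(j - 1)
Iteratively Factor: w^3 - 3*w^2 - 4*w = (w + 1)*(w^2 - 4*w) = (w - 4)*(w + 1)*(w)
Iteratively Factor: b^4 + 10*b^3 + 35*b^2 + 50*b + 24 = (b + 1)*(b^3 + 9*b^2 + 26*b + 24) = (b + 1)*(b + 3)*(b^2 + 6*b + 8) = (b + 1)*(b + 3)*(b + 4)*(b + 2)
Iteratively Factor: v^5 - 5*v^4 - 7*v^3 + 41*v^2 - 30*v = (v)*(v^4 - 5*v^3 - 7*v^2 + 41*v - 30) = v*(v + 3)*(v^3 - 8*v^2 + 17*v - 10) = v*(v - 5)*(v + 3)*(v^2 - 3*v + 2) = v*(v - 5)*(v - 1)*(v + 3)*(v - 2)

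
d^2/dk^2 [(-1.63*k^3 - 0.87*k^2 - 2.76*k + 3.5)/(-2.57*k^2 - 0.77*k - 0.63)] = (1.4210854715202e-14*k^5 + 29.67035*k^3 - 142.410324*k^2 - 64.487514*k + 5.196254)/(16.974593*k^6 + 15.257319*k^5 + 17.05452*k^4 + 7.936775*k^3 + 4.18068*k^2 + 0.916839*k + 0.250047)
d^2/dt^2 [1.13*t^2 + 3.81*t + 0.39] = 2.26000000000000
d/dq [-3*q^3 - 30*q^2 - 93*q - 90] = -9*q^2 - 60*q - 93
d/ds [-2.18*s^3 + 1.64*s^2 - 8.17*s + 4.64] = -6.54*s^2 + 3.28*s - 8.17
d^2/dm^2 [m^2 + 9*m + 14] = 2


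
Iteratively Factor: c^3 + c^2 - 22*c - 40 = (c - 5)*(c^2 + 6*c + 8) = (c - 5)*(c + 4)*(c + 2)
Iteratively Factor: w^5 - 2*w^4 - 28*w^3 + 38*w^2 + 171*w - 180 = (w + 3)*(w^4 - 5*w^3 - 13*w^2 + 77*w - 60) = (w + 3)*(w + 4)*(w^3 - 9*w^2 + 23*w - 15) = (w - 5)*(w + 3)*(w + 4)*(w^2 - 4*w + 3) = (w - 5)*(w - 1)*(w + 3)*(w + 4)*(w - 3)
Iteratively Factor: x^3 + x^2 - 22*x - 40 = (x + 2)*(x^2 - x - 20) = (x - 5)*(x + 2)*(x + 4)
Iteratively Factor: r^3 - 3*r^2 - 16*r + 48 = (r + 4)*(r^2 - 7*r + 12) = (r - 4)*(r + 4)*(r - 3)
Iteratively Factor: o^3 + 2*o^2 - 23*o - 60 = (o - 5)*(o^2 + 7*o + 12) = (o - 5)*(o + 3)*(o + 4)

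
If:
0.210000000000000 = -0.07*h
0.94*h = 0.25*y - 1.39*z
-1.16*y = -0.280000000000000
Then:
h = -3.00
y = 0.24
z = 2.07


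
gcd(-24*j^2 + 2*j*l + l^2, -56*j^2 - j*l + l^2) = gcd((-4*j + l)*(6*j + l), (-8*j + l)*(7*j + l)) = 1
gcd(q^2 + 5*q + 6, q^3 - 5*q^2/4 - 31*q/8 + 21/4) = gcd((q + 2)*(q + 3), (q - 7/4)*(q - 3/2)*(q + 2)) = q + 2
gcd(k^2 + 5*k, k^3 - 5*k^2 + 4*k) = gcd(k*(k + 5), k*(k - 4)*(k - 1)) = k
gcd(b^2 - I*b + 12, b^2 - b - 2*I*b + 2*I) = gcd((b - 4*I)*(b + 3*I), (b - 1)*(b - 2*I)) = 1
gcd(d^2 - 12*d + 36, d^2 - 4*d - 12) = d - 6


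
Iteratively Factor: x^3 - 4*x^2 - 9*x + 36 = (x + 3)*(x^2 - 7*x + 12) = (x - 4)*(x + 3)*(x - 3)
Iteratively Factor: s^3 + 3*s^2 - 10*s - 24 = (s + 2)*(s^2 + s - 12) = (s - 3)*(s + 2)*(s + 4)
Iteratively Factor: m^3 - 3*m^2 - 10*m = (m)*(m^2 - 3*m - 10) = m*(m - 5)*(m + 2)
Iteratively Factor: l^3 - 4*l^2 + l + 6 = (l - 3)*(l^2 - l - 2) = (l - 3)*(l + 1)*(l - 2)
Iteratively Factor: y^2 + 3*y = (y + 3)*(y)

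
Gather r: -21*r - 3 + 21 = 18 - 21*r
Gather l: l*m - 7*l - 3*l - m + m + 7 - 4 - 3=l*(m - 10)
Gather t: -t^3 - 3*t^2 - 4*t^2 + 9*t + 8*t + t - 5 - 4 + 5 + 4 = -t^3 - 7*t^2 + 18*t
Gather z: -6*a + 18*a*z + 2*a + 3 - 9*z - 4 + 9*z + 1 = 18*a*z - 4*a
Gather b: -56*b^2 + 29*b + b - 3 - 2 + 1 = -56*b^2 + 30*b - 4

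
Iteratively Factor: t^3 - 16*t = (t)*(t^2 - 16) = t*(t - 4)*(t + 4)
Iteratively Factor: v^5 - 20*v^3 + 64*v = (v + 2)*(v^4 - 2*v^3 - 16*v^2 + 32*v) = v*(v + 2)*(v^3 - 2*v^2 - 16*v + 32) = v*(v + 2)*(v + 4)*(v^2 - 6*v + 8) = v*(v - 4)*(v + 2)*(v + 4)*(v - 2)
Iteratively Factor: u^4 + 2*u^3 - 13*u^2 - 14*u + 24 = (u + 2)*(u^3 - 13*u + 12) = (u + 2)*(u + 4)*(u^2 - 4*u + 3) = (u - 3)*(u + 2)*(u + 4)*(u - 1)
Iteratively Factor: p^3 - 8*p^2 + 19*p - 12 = (p - 3)*(p^2 - 5*p + 4) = (p - 4)*(p - 3)*(p - 1)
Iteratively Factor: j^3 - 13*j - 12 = (j + 3)*(j^2 - 3*j - 4) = (j - 4)*(j + 3)*(j + 1)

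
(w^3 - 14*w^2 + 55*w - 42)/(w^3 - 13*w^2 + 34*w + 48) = (w^2 - 8*w + 7)/(w^2 - 7*w - 8)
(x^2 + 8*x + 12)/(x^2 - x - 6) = (x + 6)/(x - 3)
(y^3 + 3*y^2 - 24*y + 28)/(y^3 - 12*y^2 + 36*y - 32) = (y + 7)/(y - 8)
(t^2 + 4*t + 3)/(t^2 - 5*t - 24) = (t + 1)/(t - 8)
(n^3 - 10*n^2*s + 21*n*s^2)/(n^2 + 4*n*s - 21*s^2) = n*(n - 7*s)/(n + 7*s)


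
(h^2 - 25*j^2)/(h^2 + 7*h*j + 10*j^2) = (h - 5*j)/(h + 2*j)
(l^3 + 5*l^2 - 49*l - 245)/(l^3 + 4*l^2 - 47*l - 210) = (l + 7)/(l + 6)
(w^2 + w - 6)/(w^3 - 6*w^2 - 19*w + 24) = (w - 2)/(w^2 - 9*w + 8)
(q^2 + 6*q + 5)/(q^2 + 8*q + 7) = (q + 5)/(q + 7)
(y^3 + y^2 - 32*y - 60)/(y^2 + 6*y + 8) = (y^2 - y - 30)/(y + 4)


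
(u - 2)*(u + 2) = u^2 - 4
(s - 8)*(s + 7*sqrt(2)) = s^2 - 8*s + 7*sqrt(2)*s - 56*sqrt(2)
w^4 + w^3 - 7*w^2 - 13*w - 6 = (w - 3)*(w + 1)^2*(w + 2)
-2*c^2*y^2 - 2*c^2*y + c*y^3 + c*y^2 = y*(-2*c + y)*(c*y + c)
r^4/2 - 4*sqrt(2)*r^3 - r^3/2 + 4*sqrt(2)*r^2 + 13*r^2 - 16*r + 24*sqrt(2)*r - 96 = (r/2 + 1)*(r - 3)*(r - 4*sqrt(2))^2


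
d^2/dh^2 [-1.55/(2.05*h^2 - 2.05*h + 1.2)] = (13.02775*h^2 - 13.02775*h - 1.55*(4.1*h - 2.05)*(8.2*h - 4.1) + 7.626)/(2.05*h^2 - 2.05*h + 1.2)^3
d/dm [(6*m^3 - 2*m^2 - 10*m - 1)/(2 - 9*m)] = (-108*m^3 + 54*m^2 - 8*m - 29)/(81*m^2 - 36*m + 4)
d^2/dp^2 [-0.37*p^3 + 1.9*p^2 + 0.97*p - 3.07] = 3.8 - 2.22*p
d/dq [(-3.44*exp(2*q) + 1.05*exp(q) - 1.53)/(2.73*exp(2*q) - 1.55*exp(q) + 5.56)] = (2.4655*exp(2*q) - 29.899*exp(q) + 3.4665)*exp(q)/(7.4529*exp(4*q) - 8.463*exp(3*q) + 32.7601*exp(2*q) - 17.236*exp(q) + 30.9136)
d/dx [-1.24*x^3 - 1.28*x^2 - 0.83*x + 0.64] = -3.72*x^2 - 2.56*x - 0.83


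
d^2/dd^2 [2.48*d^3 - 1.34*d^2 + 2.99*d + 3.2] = 14.88*d - 2.68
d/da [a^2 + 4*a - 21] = 2*a + 4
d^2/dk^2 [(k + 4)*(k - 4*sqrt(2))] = 2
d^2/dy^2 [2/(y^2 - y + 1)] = 4*(-y^2 + y + (2*y - 1)^2 - 1)/(y^2 - y + 1)^3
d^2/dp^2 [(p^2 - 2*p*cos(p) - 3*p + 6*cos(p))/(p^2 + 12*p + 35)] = 2*(p^5*cos(p) - 2*p^4*sin(p) + 21*p^4*cos(p) - 12*p^3*sin(p) + 140*p^3*cos(p) - 15*p^3 + 216*sqrt(2)*p^2*sin(p + pi/4) - 105*p^2 + 2124*p*sin(p) - 869*p*cos(p) + 315*p + 4970*sin(p) - 2181*cos(p) + 2485)/(p^2 + 12*p + 35)^3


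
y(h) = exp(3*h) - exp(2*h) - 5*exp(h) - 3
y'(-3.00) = -0.25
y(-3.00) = -3.25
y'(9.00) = 1596013361351.70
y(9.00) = 531982540114.24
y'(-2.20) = -0.57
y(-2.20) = -3.56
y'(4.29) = 1154430.49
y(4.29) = 382789.24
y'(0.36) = -2.44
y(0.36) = -9.28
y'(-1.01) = -1.94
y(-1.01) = -4.91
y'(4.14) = 734917.20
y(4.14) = 243445.33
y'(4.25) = 1023475.62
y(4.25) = 339283.60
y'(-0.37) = -3.42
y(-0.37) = -6.60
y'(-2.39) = -0.47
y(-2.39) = -3.47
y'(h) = 3*exp(3*h) - 2*exp(2*h) - 5*exp(h)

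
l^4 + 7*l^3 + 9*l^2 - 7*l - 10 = (l - 1)*(l + 1)*(l + 2)*(l + 5)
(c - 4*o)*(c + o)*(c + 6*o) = c^3 + 3*c^2*o - 22*c*o^2 - 24*o^3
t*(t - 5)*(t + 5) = t^3 - 25*t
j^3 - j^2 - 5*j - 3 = (j - 3)*(j + 1)^2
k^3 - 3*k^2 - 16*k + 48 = (k - 4)*(k - 3)*(k + 4)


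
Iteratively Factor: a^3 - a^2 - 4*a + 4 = (a + 2)*(a^2 - 3*a + 2) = (a - 1)*(a + 2)*(a - 2)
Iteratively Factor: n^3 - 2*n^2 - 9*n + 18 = (n - 3)*(n^2 + n - 6) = (n - 3)*(n + 3)*(n - 2)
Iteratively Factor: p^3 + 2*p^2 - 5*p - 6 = (p - 2)*(p^2 + 4*p + 3) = (p - 2)*(p + 3)*(p + 1)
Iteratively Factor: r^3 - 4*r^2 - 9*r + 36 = (r + 3)*(r^2 - 7*r + 12) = (r - 3)*(r + 3)*(r - 4)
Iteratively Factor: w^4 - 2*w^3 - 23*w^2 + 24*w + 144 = (w - 4)*(w^3 + 2*w^2 - 15*w - 36) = (w - 4)*(w + 3)*(w^2 - w - 12) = (w - 4)^2*(w + 3)*(w + 3)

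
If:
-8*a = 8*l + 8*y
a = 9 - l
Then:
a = 9 - l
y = -9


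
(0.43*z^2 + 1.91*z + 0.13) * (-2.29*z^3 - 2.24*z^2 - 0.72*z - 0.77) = -0.9847*z^5 - 5.3371*z^4 - 4.8857*z^3 - 1.9975*z^2 - 1.5643*z - 0.1001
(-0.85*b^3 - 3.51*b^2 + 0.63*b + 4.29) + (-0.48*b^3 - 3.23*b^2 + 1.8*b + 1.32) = -1.33*b^3 - 6.74*b^2 + 2.43*b + 5.61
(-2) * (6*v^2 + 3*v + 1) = -12*v^2 - 6*v - 2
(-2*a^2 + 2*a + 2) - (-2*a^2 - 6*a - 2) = 8*a + 4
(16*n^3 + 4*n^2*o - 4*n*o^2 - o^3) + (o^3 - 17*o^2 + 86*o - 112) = 16*n^3 + 4*n^2*o - 4*n*o^2 - 17*o^2 + 86*o - 112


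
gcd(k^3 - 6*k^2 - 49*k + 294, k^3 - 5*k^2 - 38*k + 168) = k - 7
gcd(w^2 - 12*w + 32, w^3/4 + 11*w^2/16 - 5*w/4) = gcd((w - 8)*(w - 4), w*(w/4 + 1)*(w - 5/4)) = 1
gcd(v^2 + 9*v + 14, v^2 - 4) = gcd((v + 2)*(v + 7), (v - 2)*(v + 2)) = v + 2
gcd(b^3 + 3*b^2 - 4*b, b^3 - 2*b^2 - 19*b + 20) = b^2 + 3*b - 4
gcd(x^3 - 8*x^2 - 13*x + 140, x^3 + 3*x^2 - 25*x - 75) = x - 5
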